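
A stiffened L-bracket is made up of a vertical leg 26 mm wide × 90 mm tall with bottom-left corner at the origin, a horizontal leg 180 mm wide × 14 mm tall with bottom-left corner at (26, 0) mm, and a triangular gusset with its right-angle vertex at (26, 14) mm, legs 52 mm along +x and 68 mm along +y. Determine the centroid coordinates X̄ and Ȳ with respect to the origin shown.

X̄ = 60.25 mm, Ȳ = 28.33 mm

vertical leg: A = 26 × 90 = 2340.00, centroid at (13.00, 45.00).
horizontal leg: A = 180 × 14 = 2520.00, centroid at (116.00, 7.00).
gusset: A = ½·52·68 = 1768.00, centroid at (43.33, 36.67).
ΣA = 6628.00 mm², ΣAX̄ = 399353.33 mm³, ΣAȲ = 187766.67 mm³.
X̄ = 399353.33/6628.00 = 60.25 mm; Ȳ = 187766.67/6628.00 = 28.33 mm.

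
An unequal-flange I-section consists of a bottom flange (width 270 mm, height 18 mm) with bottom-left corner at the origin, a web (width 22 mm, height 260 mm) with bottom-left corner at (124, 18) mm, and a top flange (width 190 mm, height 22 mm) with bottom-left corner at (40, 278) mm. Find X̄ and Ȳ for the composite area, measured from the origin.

X̄ = 135.00 mm, Ȳ = 142.16 mm

bottom flange: A = 270 × 18 = 4860.00, centroid at (135.00, 9.00).
web: A = 22 × 260 = 5720.00, centroid at (135.00, 148.00).
top flange: A = 190 × 22 = 4180.00, centroid at (135.00, 289.00).
ΣA = 14760.00 mm²
ΣAX̄ = (4860.00)(135.00) + (5720.00)(135.00) + (4180.00)(135.00) = 1992600.00 mm³
ΣAȲ = (4860.00)(9.00) + (5720.00)(148.00) + (4180.00)(289.00) = 2098320.00 mm³
X̄ = 1992600.00 / 14760.00 = 135.00 mm
Ȳ = 2098320.00 / 14760.00 = 142.16 mm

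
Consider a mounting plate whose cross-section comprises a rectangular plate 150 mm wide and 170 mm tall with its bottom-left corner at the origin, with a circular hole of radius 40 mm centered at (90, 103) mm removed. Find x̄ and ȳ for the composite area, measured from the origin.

x̄ = 71.32 mm, ȳ = 80.58 mm

plate: A = 150 × 170 = 25500.00, centroid at (75.00, 85.00).
hole: A = −π·40² = -5026.55, centroid at (90.00, 103.00).
ΣA = 20473.45 mm², ΣAx̄ = 1460110.66 mm³, ΣAȳ = 1649765.53 mm³.
x̄ = 1460110.66/20473.45 = 71.32 mm; ȳ = 1649765.53/20473.45 = 80.58 mm.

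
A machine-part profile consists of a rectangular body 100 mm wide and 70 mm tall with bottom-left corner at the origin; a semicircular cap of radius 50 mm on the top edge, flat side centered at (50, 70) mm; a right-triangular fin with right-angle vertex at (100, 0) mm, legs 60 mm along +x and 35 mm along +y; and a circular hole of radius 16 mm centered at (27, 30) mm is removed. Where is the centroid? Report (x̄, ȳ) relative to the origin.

x̄ = 58.23 mm, ȳ = 52.93 mm

Part | A | x̄ᵢ | ȳᵢ | A·x̄ᵢ | A·ȳᵢ
rectangular body | 7000.00 | 50.00 | 35.00 | 350000.00 | 245000.00
semicircular top | 3926.99 | 50.00 | 91.22 | 196349.54 | 358222.69
triangular fin | 1050.00 | 120.00 | 11.67 | 126000.00 | 12250.00
hole | -804.25 | 27.00 | 30.00 | -21714.69 | -24127.43
Σ | 11172.74 |  |  | 650634.85 | 591345.26
x̄ = 650634.85 / 11172.74 = 58.23 mm
ȳ = 591345.26 / 11172.74 = 52.93 mm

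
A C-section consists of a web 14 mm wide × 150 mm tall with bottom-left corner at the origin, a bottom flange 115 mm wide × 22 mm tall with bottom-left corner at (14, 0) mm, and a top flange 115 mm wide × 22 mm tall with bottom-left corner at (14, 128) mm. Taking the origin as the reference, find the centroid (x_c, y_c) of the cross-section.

x_c = 52.58 mm, y_c = 75.00 mm

Part | A | x̄ᵢ | ȳᵢ | A·x̄ᵢ | A·ȳᵢ
web | 2100.00 | 7.00 | 75.00 | 14700.00 | 157500.00
bottom flange | 2530.00 | 71.50 | 11.00 | 180895.00 | 27830.00
top flange | 2530.00 | 71.50 | 139.00 | 180895.00 | 351670.00
Σ | 7160.00 |  |  | 376490.00 | 537000.00
x_c = 376490.00 / 7160.00 = 52.58 mm
y_c = 537000.00 / 7160.00 = 75.00 mm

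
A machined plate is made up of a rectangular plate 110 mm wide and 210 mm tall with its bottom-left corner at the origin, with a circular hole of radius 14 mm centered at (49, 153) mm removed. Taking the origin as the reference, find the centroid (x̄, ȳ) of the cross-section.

x̄ = 55.16 mm, ȳ = 103.69 mm

Part | A | x̄ᵢ | ȳᵢ | A·x̄ᵢ | A·ȳᵢ
plate | 23100.00 | 55.00 | 105.00 | 1270500.00 | 2425500.00
hole | -615.75 | 49.00 | 153.00 | -30171.86 | -94210.08
Σ | 22484.25 |  |  | 1240328.14 | 2331289.92
x̄ = 1240328.14 / 22484.25 = 55.16 mm
ȳ = 2331289.92 / 22484.25 = 103.69 mm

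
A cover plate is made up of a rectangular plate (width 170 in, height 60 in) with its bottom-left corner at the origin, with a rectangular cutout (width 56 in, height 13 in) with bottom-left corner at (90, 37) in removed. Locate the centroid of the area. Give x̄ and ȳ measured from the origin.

plate: A = 170 × 60 = 10200.00, centroid at (85.00, 30.00).
hole: A = −(56 × 13) = -728.00, centroid at (118.00, 43.50).
ΣA = 9472.00 in², ΣAx̄ = 781096.00 in³, ΣAȳ = 274332.00 in³.
x̄ = 781096.00/9472.00 = 82.46 in; ȳ = 274332.00/9472.00 = 28.96 in.

x̄ = 82.46 in, ȳ = 28.96 in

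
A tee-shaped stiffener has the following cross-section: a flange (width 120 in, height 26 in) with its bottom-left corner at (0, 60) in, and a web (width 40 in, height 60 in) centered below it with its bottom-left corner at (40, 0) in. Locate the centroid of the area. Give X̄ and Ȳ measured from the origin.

web: A = 40 × 60 = 2400.00, centroid at (60.00, 30.00).
flange: A = 120 × 26 = 3120.00, centroid at (60.00, 73.00).
ΣA = 5520.00 in², ΣAX̄ = 331200.00 in³, ΣAȲ = 299760.00 in³.
X̄ = 331200.00/5520.00 = 60.00 in; Ȳ = 299760.00/5520.00 = 54.30 in.

X̄ = 60.00 in, Ȳ = 54.30 in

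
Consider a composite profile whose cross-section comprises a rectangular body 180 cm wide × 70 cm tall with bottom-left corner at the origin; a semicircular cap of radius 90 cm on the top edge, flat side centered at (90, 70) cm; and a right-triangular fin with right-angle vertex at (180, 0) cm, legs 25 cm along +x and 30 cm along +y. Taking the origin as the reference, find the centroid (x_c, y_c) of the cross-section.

rectangular body: A = 180 × 70 = 12600.00, centroid at (90.00, 35.00).
semicircular top: A = ½π·90² = 12723.45, centroid at (90.00, 108.20).
triangular fin: A = ½·25·30 = 375.00, centroid at (188.33, 10.00).
ΣA = 25698.45 cm², ΣAx_c = 2349735.52 cm³, ΣAy_c = 1821391.52 cm³.
x_c = 2349735.52/25698.45 = 91.43 cm; y_c = 1821391.52/25698.45 = 70.88 cm.

x_c = 91.43 cm, y_c = 70.88 cm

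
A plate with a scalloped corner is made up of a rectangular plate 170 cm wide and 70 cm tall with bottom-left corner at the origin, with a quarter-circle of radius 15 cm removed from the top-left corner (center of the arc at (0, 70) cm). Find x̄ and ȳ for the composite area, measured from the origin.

plate: A = 170 × 70 = 11900.00, centroid at (85.00, 35.00).
removed quarter-circle: A = −¼π·15² = -176.71, centroid at (6.37, 63.63).
ΣA = 11723.29 cm², ΣAx̄ = 1010375.00 cm³, ΣAȳ = 405254.98 cm³.
x̄ = 1010375.00/11723.29 = 86.19 cm; ȳ = 405254.98/11723.29 = 34.57 cm.

x̄ = 86.19 cm, ȳ = 34.57 cm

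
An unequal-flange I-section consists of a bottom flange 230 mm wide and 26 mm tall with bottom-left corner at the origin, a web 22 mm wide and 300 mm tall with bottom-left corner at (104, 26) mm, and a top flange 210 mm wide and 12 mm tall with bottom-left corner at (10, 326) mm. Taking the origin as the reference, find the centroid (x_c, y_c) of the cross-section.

x_c = 115.00 mm, y_c = 137.48 mm

bottom flange: A = 230 × 26 = 5980.00, centroid at (115.00, 13.00).
web: A = 22 × 300 = 6600.00, centroid at (115.00, 176.00).
top flange: A = 210 × 12 = 2520.00, centroid at (115.00, 332.00).
ΣA = 15100.00 mm², ΣAx_c = 1736500.00 mm³, ΣAy_c = 2075980.00 mm³.
x_c = 1736500.00/15100.00 = 115.00 mm; y_c = 2075980.00/15100.00 = 137.48 mm.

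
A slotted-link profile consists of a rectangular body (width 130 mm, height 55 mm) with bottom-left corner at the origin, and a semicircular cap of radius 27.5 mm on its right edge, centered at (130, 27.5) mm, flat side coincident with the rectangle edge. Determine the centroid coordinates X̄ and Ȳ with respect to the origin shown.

X̄ = 75.92 mm, Ȳ = 27.50 mm

Part | A | x̄ᵢ | ȳᵢ | A·x̄ᵢ | A·ȳᵢ
rectangular body | 7150.00 | 65.00 | 27.50 | 464750.00 | 196625.00
semicircular end | 1187.91 | 141.67 | 27.50 | 168293.50 | 32667.65
Σ | 8337.91 |  |  | 633043.50 | 229292.65
X̄ = 633043.50 / 8337.91 = 75.92 mm
Ȳ = 229292.65 / 8337.91 = 27.50 mm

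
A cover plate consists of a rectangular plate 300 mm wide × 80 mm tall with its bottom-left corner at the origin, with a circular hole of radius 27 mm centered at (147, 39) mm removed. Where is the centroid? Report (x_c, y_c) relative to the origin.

x_c = 150.32 mm, y_c = 40.11 mm

Part | A | x̄ᵢ | ȳᵢ | A·x̄ᵢ | A·ȳᵢ
plate | 24000.00 | 150.00 | 40.00 | 3600000.00 | 960000.00
hole | -2290.22 | 147.00 | 39.00 | -336662.49 | -89318.62
Σ | 21709.78 |  |  | 3263337.51 | 870681.38
x_c = 3263337.51 / 21709.78 = 150.32 mm
y_c = 870681.38 / 21709.78 = 40.11 mm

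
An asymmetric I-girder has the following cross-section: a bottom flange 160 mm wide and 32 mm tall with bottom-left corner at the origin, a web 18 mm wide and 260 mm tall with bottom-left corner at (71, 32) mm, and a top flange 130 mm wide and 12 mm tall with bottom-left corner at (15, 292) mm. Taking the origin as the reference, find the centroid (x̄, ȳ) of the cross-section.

bottom flange: A = 160 × 32 = 5120.00, centroid at (80.00, 16.00).
web: A = 18 × 260 = 4680.00, centroid at (80.00, 162.00).
top flange: A = 130 × 12 = 1560.00, centroid at (80.00, 298.00).
ΣA = 11360.00 mm², ΣAx̄ = 908800.00 mm³, ΣAȳ = 1304960.00 mm³.
x̄ = 908800.00/11360.00 = 80.00 mm; ȳ = 1304960.00/11360.00 = 114.87 mm.

x̄ = 80.00 mm, ȳ = 114.87 mm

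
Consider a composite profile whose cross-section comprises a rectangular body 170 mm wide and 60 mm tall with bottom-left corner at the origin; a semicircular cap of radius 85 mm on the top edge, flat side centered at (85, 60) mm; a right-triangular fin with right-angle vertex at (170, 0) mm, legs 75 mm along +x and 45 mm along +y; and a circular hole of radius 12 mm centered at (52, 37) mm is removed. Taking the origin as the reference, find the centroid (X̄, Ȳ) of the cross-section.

rectangular body: A = 170 × 60 = 10200.00, centroid at (85.00, 30.00).
semicircular top: A = ½π·85² = 11349.00, centroid at (85.00, 96.08).
triangular fin: A = ½·75·45 = 1687.50, centroid at (195.00, 15.00).
hole: A = −π·12² = -452.39, centroid at (52.00, 37.00).
ΣA = 22784.11 mm²
ΣAX̄ = (10200.00)(85.00) + (11349.00)(85.00) + (1687.50)(195.00) + (-452.39)(52.00) = 2137203.55 mm³
ΣAȲ = (10200.00)(30.00) + (11349.00)(96.08) + (1687.50)(15.00) + (-452.39)(37.00) = 1404930.97 mm³
X̄ = 2137203.55 / 22784.11 = 93.80 mm
Ȳ = 1404930.97 / 22784.11 = 61.66 mm

X̄ = 93.80 mm, Ȳ = 61.66 mm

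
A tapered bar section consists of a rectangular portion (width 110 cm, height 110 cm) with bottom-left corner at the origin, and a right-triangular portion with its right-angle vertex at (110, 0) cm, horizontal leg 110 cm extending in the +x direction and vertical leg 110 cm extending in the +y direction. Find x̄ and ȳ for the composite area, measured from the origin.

x̄ = 85.56 cm, ȳ = 48.89 cm

rectangular portion: A = 110 × 110 = 12100.00, centroid at (55.00, 55.00).
triangular portion: A = ½·110·110 = 6050.00, centroid at (146.67, 36.67).
ΣA = 18150.00 cm², ΣAx̄ = 1552833.33 cm³, ΣAȳ = 887333.33 cm³.
x̄ = 1552833.33/18150.00 = 85.56 cm; ȳ = 887333.33/18150.00 = 48.89 cm.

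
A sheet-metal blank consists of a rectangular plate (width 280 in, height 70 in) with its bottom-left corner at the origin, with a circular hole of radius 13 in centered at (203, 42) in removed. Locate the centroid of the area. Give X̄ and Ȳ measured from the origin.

X̄ = 138.25 in, Ȳ = 34.81 in

plate: A = 280 × 70 = 19600.00, centroid at (140.00, 35.00).
hole: A = −π·13² = -530.93, centroid at (203.00, 42.00).
ΣA = 19069.07 in², ΣAX̄ = 2636221.38 in³, ΣAȲ = 663700.98 in³.
X̄ = 2636221.38/19069.07 = 138.25 in; Ȳ = 663700.98/19069.07 = 34.81 in.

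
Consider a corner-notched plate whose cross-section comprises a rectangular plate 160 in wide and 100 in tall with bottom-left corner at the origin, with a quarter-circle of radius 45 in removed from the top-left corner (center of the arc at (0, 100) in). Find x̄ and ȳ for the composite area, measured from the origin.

Part | A | x̄ᵢ | ȳᵢ | A·x̄ᵢ | A·ȳᵢ
plate | 16000.00 | 80.00 | 50.00 | 1280000.00 | 800000.00
removed quarter-circle | -1590.43 | 19.10 | 80.90 | -30375.00 | -128668.13
Σ | 14409.57 |  |  | 1249625.00 | 671331.87
x̄ = 1249625.00 / 14409.57 = 86.72 in
ȳ = 671331.87 / 14409.57 = 46.59 in

x̄ = 86.72 in, ȳ = 46.59 in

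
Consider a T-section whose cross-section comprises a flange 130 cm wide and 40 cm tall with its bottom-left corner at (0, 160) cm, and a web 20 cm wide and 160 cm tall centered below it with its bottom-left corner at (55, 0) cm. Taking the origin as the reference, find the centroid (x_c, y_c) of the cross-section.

x_c = 65.00 cm, y_c = 141.90 cm

web: A = 20 × 160 = 3200.00, centroid at (65.00, 80.00).
flange: A = 130 × 40 = 5200.00, centroid at (65.00, 180.00).
ΣA = 8400.00 cm², ΣAx_c = 546000.00 cm³, ΣAy_c = 1192000.00 cm³.
x_c = 546000.00/8400.00 = 65.00 cm; y_c = 1192000.00/8400.00 = 141.90 cm.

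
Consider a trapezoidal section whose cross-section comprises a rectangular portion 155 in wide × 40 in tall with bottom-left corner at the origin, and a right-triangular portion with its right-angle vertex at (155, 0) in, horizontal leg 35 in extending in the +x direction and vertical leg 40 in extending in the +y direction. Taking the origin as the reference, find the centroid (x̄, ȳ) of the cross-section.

x̄ = 86.55 in, ȳ = 19.32 in

rectangular portion: A = 155 × 40 = 6200.00, centroid at (77.50, 20.00).
triangular portion: A = ½·35·40 = 700.00, centroid at (166.67, 13.33).
ΣA = 6900.00 in², ΣAx̄ = 597166.67 in³, ΣAȳ = 133333.33 in³.
x̄ = 597166.67/6900.00 = 86.55 in; ȳ = 133333.33/6900.00 = 19.32 in.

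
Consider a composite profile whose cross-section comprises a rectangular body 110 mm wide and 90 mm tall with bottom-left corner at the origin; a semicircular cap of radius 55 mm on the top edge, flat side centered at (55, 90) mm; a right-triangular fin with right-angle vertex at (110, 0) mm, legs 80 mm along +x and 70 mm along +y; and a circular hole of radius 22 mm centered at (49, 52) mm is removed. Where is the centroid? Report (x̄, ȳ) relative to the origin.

Part | A | x̄ᵢ | ȳᵢ | A·x̄ᵢ | A·ȳᵢ
rectangular body | 9900.00 | 55.00 | 45.00 | 544500.00 | 445500.00
semicircular top | 4751.66 | 55.00 | 113.34 | 261341.24 | 538565.97
triangular fin | 2800.00 | 136.67 | 23.33 | 382666.67 | 65333.33
hole | -1520.53 | 49.00 | 52.00 | -74506.01 | -79067.60
Σ | 15931.13 |  |  | 1114001.89 | 970331.70
x̄ = 1114001.89 / 15931.13 = 69.93 mm
ȳ = 970331.70 / 15931.13 = 60.91 mm

x̄ = 69.93 mm, ȳ = 60.91 mm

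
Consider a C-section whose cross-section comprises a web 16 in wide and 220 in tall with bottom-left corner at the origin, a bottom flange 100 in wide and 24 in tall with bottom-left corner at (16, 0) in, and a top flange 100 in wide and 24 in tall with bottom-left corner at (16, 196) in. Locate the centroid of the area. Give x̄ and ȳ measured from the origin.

x̄ = 41.46 in, ȳ = 110.00 in

web: A = 16 × 220 = 3520.00, centroid at (8.00, 110.00).
bottom flange: A = 100 × 24 = 2400.00, centroid at (66.00, 12.00).
top flange: A = 100 × 24 = 2400.00, centroid at (66.00, 208.00).
ΣA = 8320.00 in²
ΣAx̄ = (3520.00)(8.00) + (2400.00)(66.00) + (2400.00)(66.00) = 344960.00 in³
ΣAȳ = (3520.00)(110.00) + (2400.00)(12.00) + (2400.00)(208.00) = 915200.00 in³
x̄ = 344960.00 / 8320.00 = 41.46 in
ȳ = 915200.00 / 8320.00 = 110.00 in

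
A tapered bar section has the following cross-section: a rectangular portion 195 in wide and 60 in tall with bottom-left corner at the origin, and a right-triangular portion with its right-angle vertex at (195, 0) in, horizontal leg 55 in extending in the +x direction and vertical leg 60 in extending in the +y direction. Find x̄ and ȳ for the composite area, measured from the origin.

x̄ = 111.82 in, ȳ = 28.76 in

rectangular portion: A = 195 × 60 = 11700.00, centroid at (97.50, 30.00).
triangular portion: A = ½·55·60 = 1650.00, centroid at (213.33, 20.00).
ΣA = 13350.00 in², ΣAx̄ = 1492750.00 in³, ΣAȳ = 384000.00 in³.
x̄ = 1492750.00/13350.00 = 111.82 in; ȳ = 384000.00/13350.00 = 28.76 in.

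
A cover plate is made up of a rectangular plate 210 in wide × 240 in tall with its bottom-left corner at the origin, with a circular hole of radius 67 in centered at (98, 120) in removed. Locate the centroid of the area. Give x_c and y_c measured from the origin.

Part | A | x̄ᵢ | ȳᵢ | A·x̄ᵢ | A·ȳᵢ
plate | 50400.00 | 105.00 | 120.00 | 5292000.00 | 6048000.00
hole | -14102.61 | 98.00 | 120.00 | -1382055.72 | -1692313.13
Σ | 36297.39 |  |  | 3909944.28 | 4355686.87
x_c = 3909944.28 / 36297.39 = 107.72 in
y_c = 4355686.87 / 36297.39 = 120.00 in

x_c = 107.72 in, y_c = 120.00 in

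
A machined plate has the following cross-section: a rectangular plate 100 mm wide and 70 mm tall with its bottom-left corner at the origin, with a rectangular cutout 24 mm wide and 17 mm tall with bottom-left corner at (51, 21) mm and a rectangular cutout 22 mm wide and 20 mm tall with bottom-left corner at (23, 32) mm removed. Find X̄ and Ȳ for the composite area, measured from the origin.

plate: A = 100 × 70 = 7000.00, centroid at (50.00, 35.00).
hole 1: A = −(24 × 17) = -408.00, centroid at (63.00, 29.50).
hole 2: A = −(22 × 20) = -440.00, centroid at (34.00, 42.00).
ΣA = 6152.00 mm², ΣAX̄ = 309336.00 mm³, ΣAȲ = 214484.00 mm³.
X̄ = 309336.00/6152.00 = 50.28 mm; Ȳ = 214484.00/6152.00 = 34.86 mm.

X̄ = 50.28 mm, Ȳ = 34.86 mm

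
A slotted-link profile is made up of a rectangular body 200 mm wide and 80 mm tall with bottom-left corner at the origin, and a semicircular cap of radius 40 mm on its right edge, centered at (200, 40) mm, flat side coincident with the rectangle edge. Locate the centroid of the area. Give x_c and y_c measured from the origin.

rectangular body: A = 200 × 80 = 16000.00, centroid at (100.00, 40.00).
semicircular end: A = ½π·40² = 2513.27, centroid at (216.98, 40.00).
ΣA = 18513.27 mm²
ΣAx_c = (16000.00)(100.00) + (2513.27)(216.98) = 2145321.49 mm³
ΣAy_c = (16000.00)(40.00) + (2513.27)(40.00) = 740530.96 mm³
x_c = 2145321.49 / 18513.27 = 115.88 mm
y_c = 740530.96 / 18513.27 = 40.00 mm

x_c = 115.88 mm, y_c = 40.00 mm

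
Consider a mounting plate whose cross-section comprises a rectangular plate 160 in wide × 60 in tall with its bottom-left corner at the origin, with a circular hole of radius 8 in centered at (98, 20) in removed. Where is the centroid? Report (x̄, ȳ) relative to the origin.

plate: A = 160 × 60 = 9600.00, centroid at (80.00, 30.00).
hole: A = −π·8² = -201.06, centroid at (98.00, 20.00).
ΣA = 9398.94 in²
ΣAx̄ = (9600.00)(80.00) + (-201.06)(98.00) = 748295.93 in³
ΣAȳ = (9600.00)(30.00) + (-201.06)(20.00) = 283978.76 in³
x̄ = 748295.93 / 9398.94 = 79.61 in
ȳ = 283978.76 / 9398.94 = 30.21 in

x̄ = 79.61 in, ȳ = 30.21 in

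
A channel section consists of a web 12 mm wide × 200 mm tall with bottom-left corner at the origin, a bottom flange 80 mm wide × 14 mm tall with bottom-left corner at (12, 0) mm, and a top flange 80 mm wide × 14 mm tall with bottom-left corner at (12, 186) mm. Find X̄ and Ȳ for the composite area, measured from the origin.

X̄ = 28.21 mm, Ȳ = 100.00 mm

web: A = 12 × 200 = 2400.00, centroid at (6.00, 100.00).
bottom flange: A = 80 × 14 = 1120.00, centroid at (52.00, 7.00).
top flange: A = 80 × 14 = 1120.00, centroid at (52.00, 193.00).
ΣA = 4640.00 mm²
ΣAX̄ = (2400.00)(6.00) + (1120.00)(52.00) + (1120.00)(52.00) = 130880.00 mm³
ΣAȲ = (2400.00)(100.00) + (1120.00)(7.00) + (1120.00)(193.00) = 464000.00 mm³
X̄ = 130880.00 / 4640.00 = 28.21 mm
Ȳ = 464000.00 / 4640.00 = 100.00 mm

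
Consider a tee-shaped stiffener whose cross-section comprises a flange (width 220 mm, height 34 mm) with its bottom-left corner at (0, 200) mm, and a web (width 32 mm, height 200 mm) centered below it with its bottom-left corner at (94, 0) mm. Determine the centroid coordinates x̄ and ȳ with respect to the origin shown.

Part | A | x̄ᵢ | ȳᵢ | A·x̄ᵢ | A·ȳᵢ
web | 6400.00 | 110.00 | 100.00 | 704000.00 | 640000.00
flange | 7480.00 | 110.00 | 217.00 | 822800.00 | 1623160.00
Σ | 13880.00 |  |  | 1526800.00 | 2263160.00
x̄ = 1526800.00 / 13880.00 = 110.00 mm
ȳ = 2263160.00 / 13880.00 = 163.05 mm

x̄ = 110.00 mm, ȳ = 163.05 mm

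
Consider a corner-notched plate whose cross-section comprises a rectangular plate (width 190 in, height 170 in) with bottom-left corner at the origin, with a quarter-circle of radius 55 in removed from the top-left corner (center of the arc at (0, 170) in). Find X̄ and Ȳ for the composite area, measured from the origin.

X̄ = 100.69 in, Ȳ = 80.10 in

plate: A = 190 × 170 = 32300.00, centroid at (95.00, 85.00).
removed quarter-circle: A = −¼π·55² = -2375.83, centroid at (23.34, 146.66).
ΣA = 29924.17 in², ΣAX̄ = 3013041.67 in³, ΣAȲ = 2397067.33 in³.
X̄ = 3013041.67/29924.17 = 100.69 in; Ȳ = 2397067.33/29924.17 = 80.10 in.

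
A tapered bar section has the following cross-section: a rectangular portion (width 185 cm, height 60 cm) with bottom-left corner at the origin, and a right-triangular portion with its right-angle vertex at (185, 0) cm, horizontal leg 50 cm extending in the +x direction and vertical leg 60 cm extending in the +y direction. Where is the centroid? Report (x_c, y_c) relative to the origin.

rectangular portion: A = 185 × 60 = 11100.00, centroid at (92.50, 30.00).
triangular portion: A = ½·50·60 = 1500.00, centroid at (201.67, 20.00).
ΣA = 12600.00 cm², ΣAx_c = 1329250.00 cm³, ΣAy_c = 363000.00 cm³.
x_c = 1329250.00/12600.00 = 105.50 cm; y_c = 363000.00/12600.00 = 28.81 cm.

x_c = 105.50 cm, y_c = 28.81 cm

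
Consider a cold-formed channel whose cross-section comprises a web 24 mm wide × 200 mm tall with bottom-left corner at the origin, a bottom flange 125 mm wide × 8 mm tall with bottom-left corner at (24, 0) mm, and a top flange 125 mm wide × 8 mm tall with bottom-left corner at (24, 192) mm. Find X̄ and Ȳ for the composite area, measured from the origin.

web: A = 24 × 200 = 4800.00, centroid at (12.00, 100.00).
bottom flange: A = 125 × 8 = 1000.00, centroid at (86.50, 4.00).
top flange: A = 125 × 8 = 1000.00, centroid at (86.50, 196.00).
ΣA = 6800.00 mm², ΣAX̄ = 230600.00 mm³, ΣAȲ = 680000.00 mm³.
X̄ = 230600.00/6800.00 = 33.91 mm; Ȳ = 680000.00/6800.00 = 100.00 mm.

X̄ = 33.91 mm, Ȳ = 100.00 mm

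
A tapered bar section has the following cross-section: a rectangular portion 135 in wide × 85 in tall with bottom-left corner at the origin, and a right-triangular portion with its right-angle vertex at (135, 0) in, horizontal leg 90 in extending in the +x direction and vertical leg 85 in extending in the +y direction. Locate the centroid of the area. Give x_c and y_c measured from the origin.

x_c = 91.88 in, y_c = 38.96 in

rectangular portion: A = 135 × 85 = 11475.00, centroid at (67.50, 42.50).
triangular portion: A = ½·90·85 = 3825.00, centroid at (165.00, 28.33).
ΣA = 15300.00 in²
ΣAx_c = (11475.00)(67.50) + (3825.00)(165.00) = 1405687.50 in³
ΣAy_c = (11475.00)(42.50) + (3825.00)(28.33) = 596062.50 in³
x_c = 1405687.50 / 15300.00 = 91.88 in
y_c = 596062.50 / 15300.00 = 38.96 in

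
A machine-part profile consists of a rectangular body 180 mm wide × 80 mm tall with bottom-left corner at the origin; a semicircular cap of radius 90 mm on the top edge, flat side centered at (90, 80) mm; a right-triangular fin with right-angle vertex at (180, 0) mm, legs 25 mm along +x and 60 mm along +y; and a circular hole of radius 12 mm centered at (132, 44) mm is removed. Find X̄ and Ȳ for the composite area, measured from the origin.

X̄ = 92.00 mm, Ȳ = 75.67 mm

rectangular body: A = 180 × 80 = 14400.00, centroid at (90.00, 40.00).
semicircular top: A = ½π·90² = 12723.45, centroid at (90.00, 118.20).
triangular fin: A = ½·25·60 = 750.00, centroid at (188.33, 20.00).
hole: A = −π·12² = -452.39, centroid at (132.00, 44.00).
ΣA = 27421.06 mm², ΣAX̄ = 2522645.13 mm³, ΣAȲ = 2074970.89 mm³.
X̄ = 2522645.13/27421.06 = 92.00 mm; Ȳ = 2074970.89/27421.06 = 75.67 mm.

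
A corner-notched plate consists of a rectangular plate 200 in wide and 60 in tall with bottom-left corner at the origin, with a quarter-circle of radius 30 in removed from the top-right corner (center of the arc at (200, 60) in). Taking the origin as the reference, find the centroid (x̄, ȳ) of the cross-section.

Part | A | x̄ᵢ | ȳᵢ | A·x̄ᵢ | A·ȳᵢ
plate | 12000.00 | 100.00 | 30.00 | 1200000.00 | 360000.00
removed quarter-circle | -706.86 | 187.27 | 47.27 | -132371.67 | -33411.50
Σ | 11293.14 |  |  | 1067628.33 | 326588.50
x̄ = 1067628.33 / 11293.14 = 94.54 in
ȳ = 326588.50 / 11293.14 = 28.92 in

x̄ = 94.54 in, ȳ = 28.92 in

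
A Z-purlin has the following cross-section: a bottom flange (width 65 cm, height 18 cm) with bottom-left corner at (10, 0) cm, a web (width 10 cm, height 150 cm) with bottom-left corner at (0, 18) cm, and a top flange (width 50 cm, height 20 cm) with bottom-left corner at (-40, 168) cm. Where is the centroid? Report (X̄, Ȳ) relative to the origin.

Part | A | x̄ᵢ | ȳᵢ | A·x̄ᵢ | A·ȳᵢ
bottom flange | 1170.00 | 42.50 | 9.00 | 49725.00 | 10530.00
web | 1500.00 | 5.00 | 93.00 | 7500.00 | 139500.00
top flange | 1000.00 | -15.00 | 178.00 | -15000.00 | 178000.00
Σ | 3670.00 |  |  | 42225.00 | 328030.00
X̄ = 42225.00 / 3670.00 = 11.51 cm
Ȳ = 328030.00 / 3670.00 = 89.38 cm

X̄ = 11.51 cm, Ȳ = 89.38 cm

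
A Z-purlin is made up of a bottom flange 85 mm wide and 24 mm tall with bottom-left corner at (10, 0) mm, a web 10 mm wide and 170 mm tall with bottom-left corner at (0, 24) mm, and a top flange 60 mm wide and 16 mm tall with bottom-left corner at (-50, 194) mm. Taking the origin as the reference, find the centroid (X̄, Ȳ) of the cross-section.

X̄ = 20.51 mm, Ȳ = 85.89 mm

bottom flange: A = 85 × 24 = 2040.00, centroid at (52.50, 12.00).
web: A = 10 × 170 = 1700.00, centroid at (5.00, 109.00).
top flange: A = 60 × 16 = 960.00, centroid at (-20.00, 202.00).
ΣA = 4700.00 mm²
ΣAX̄ = (2040.00)(52.50) + (1700.00)(5.00) + (960.00)(-20.00) = 96400.00 mm³
ΣAȲ = (2040.00)(12.00) + (1700.00)(109.00) + (960.00)(202.00) = 403700.00 mm³
X̄ = 96400.00 / 4700.00 = 20.51 mm
Ȳ = 403700.00 / 4700.00 = 85.89 mm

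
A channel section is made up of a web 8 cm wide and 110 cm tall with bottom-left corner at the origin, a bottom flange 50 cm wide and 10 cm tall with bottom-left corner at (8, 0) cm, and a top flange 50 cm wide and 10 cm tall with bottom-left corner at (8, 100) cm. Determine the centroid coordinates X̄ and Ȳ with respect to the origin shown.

web: A = 8 × 110 = 880.00, centroid at (4.00, 55.00).
bottom flange: A = 50 × 10 = 500.00, centroid at (33.00, 5.00).
top flange: A = 50 × 10 = 500.00, centroid at (33.00, 105.00).
ΣA = 1880.00 cm², ΣAX̄ = 36520.00 cm³, ΣAȲ = 103400.00 cm³.
X̄ = 36520.00/1880.00 = 19.43 cm; Ȳ = 103400.00/1880.00 = 55.00 cm.

X̄ = 19.43 cm, Ȳ = 55.00 cm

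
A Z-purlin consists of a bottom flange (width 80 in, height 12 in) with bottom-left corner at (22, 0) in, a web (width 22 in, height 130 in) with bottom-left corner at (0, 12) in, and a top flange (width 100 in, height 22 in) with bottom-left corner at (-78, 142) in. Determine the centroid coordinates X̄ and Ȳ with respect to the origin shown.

X̄ = 4.88 in, Ȳ = 93.45 in

bottom flange: A = 80 × 12 = 960.00, centroid at (62.00, 6.00).
web: A = 22 × 130 = 2860.00, centroid at (11.00, 77.00).
top flange: A = 100 × 22 = 2200.00, centroid at (-28.00, 153.00).
ΣA = 6020.00 in²
ΣAX̄ = (960.00)(62.00) + (2860.00)(11.00) + (2200.00)(-28.00) = 29380.00 in³
ΣAȲ = (960.00)(6.00) + (2860.00)(77.00) + (2200.00)(153.00) = 562580.00 in³
X̄ = 29380.00 / 6020.00 = 4.88 in
Ȳ = 562580.00 / 6020.00 = 93.45 in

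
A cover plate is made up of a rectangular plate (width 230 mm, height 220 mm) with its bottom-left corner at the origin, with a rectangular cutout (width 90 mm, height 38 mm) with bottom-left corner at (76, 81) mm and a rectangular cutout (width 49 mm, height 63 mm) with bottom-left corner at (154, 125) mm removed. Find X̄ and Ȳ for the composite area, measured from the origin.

X̄ = 110.09 mm, Ȳ = 107.52 mm

Part | A | x̄ᵢ | ȳᵢ | A·x̄ᵢ | A·ȳᵢ
plate | 50600.00 | 115.00 | 110.00 | 5819000.00 | 5566000.00
hole 1 | -3420.00 | 121.00 | 100.00 | -413820.00 | -342000.00
hole 2 | -3087.00 | 178.50 | 156.50 | -551029.50 | -483115.50
Σ | 44093.00 |  |  | 4854150.50 | 4740884.50
X̄ = 4854150.50 / 44093.00 = 110.09 mm
Ȳ = 4740884.50 / 44093.00 = 107.52 mm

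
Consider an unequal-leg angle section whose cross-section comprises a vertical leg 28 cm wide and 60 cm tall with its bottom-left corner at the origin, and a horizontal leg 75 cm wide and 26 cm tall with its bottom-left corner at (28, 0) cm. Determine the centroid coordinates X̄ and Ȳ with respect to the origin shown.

X̄ = 41.67 cm, Ȳ = 20.87 cm

vertical leg: A = 28 × 60 = 1680.00, centroid at (14.00, 30.00).
horizontal leg: A = 75 × 26 = 1950.00, centroid at (65.50, 13.00).
ΣA = 3630.00 cm²
ΣAX̄ = (1680.00)(14.00) + (1950.00)(65.50) = 151245.00 cm³
ΣAȲ = (1680.00)(30.00) + (1950.00)(13.00) = 75750.00 cm³
X̄ = 151245.00 / 3630.00 = 41.67 cm
Ȳ = 75750.00 / 3630.00 = 20.87 cm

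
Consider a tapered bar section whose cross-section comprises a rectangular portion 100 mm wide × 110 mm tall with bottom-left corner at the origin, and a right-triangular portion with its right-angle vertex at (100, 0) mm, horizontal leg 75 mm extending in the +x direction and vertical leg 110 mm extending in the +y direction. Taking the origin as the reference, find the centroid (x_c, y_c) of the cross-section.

x_c = 70.45 mm, y_c = 50.00 mm

rectangular portion: A = 100 × 110 = 11000.00, centroid at (50.00, 55.00).
triangular portion: A = ½·75·110 = 4125.00, centroid at (125.00, 36.67).
ΣA = 15125.00 mm²
ΣAx_c = (11000.00)(50.00) + (4125.00)(125.00) = 1065625.00 mm³
ΣAy_c = (11000.00)(55.00) + (4125.00)(36.67) = 756250.00 mm³
x_c = 1065625.00 / 15125.00 = 70.45 mm
y_c = 756250.00 / 15125.00 = 50.00 mm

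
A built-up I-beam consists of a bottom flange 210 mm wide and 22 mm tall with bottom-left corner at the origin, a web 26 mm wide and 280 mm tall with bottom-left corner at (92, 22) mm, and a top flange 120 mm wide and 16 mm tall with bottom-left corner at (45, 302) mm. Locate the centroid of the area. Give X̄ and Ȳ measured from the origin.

X̄ = 105.00 mm, Ȳ = 132.08 mm

bottom flange: A = 210 × 22 = 4620.00, centroid at (105.00, 11.00).
web: A = 26 × 280 = 7280.00, centroid at (105.00, 162.00).
top flange: A = 120 × 16 = 1920.00, centroid at (105.00, 310.00).
ΣA = 13820.00 mm²
ΣAX̄ = (4620.00)(105.00) + (7280.00)(105.00) + (1920.00)(105.00) = 1451100.00 mm³
ΣAȲ = (4620.00)(11.00) + (7280.00)(162.00) + (1920.00)(310.00) = 1825380.00 mm³
X̄ = 1451100.00 / 13820.00 = 105.00 mm
Ȳ = 1825380.00 / 13820.00 = 132.08 mm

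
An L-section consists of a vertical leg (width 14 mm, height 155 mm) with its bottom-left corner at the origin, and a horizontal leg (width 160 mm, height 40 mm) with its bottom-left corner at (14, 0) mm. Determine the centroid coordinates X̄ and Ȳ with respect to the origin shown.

vertical leg: A = 14 × 155 = 2170.00, centroid at (7.00, 77.50).
horizontal leg: A = 160 × 40 = 6400.00, centroid at (94.00, 20.00).
ΣA = 8570.00 mm²
ΣAX̄ = (2170.00)(7.00) + (6400.00)(94.00) = 616790.00 mm³
ΣAȲ = (2170.00)(77.50) + (6400.00)(20.00) = 296175.00 mm³
X̄ = 616790.00 / 8570.00 = 71.97 mm
Ȳ = 296175.00 / 8570.00 = 34.56 mm

X̄ = 71.97 mm, Ȳ = 34.56 mm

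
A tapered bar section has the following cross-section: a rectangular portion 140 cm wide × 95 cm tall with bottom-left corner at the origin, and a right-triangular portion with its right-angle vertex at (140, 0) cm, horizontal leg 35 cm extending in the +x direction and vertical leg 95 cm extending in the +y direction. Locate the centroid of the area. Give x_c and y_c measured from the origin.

x_c = 79.07 cm, y_c = 45.74 cm

Part | A | x̄ᵢ | ȳᵢ | A·x̄ᵢ | A·ȳᵢ
rectangular portion | 13300.00 | 70.00 | 47.50 | 931000.00 | 631750.00
triangular portion | 1662.50 | 151.67 | 31.67 | 252145.83 | 52645.83
Σ | 14962.50 |  |  | 1183145.83 | 684395.83
x_c = 1183145.83 / 14962.50 = 79.07 cm
y_c = 684395.83 / 14962.50 = 45.74 cm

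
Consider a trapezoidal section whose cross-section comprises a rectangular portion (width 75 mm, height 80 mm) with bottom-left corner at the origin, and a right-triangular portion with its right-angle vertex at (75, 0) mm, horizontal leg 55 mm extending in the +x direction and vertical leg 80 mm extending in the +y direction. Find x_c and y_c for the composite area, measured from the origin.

x_c = 52.48 mm, y_c = 36.42 mm

rectangular portion: A = 75 × 80 = 6000.00, centroid at (37.50, 40.00).
triangular portion: A = ½·55·80 = 2200.00, centroid at (93.33, 26.67).
ΣA = 8200.00 mm², ΣAx_c = 430333.33 mm³, ΣAy_c = 298666.67 mm³.
x_c = 430333.33/8200.00 = 52.48 mm; y_c = 298666.67/8200.00 = 36.42 mm.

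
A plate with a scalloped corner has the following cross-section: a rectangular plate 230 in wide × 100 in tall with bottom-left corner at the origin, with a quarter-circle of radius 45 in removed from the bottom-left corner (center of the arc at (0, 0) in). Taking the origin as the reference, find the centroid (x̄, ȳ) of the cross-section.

x̄ = 122.12 in, ȳ = 52.30 in

Part | A | x̄ᵢ | ȳᵢ | A·x̄ᵢ | A·ȳᵢ
plate | 23000.00 | 115.00 | 50.00 | 2645000.00 | 1150000.00
removed quarter-circle | -1590.43 | 19.10 | 19.10 | -30375.00 | -30375.00
Σ | 21409.57 |  |  | 2614625.00 | 1119625.00
x̄ = 2614625.00 / 21409.57 = 122.12 in
ȳ = 1119625.00 / 21409.57 = 52.30 in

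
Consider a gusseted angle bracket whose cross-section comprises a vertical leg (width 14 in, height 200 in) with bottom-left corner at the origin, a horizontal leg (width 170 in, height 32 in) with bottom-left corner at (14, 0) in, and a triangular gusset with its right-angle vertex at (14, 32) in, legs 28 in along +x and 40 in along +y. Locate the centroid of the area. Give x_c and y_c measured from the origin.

x_c = 64.91 in, y_c = 44.59 in

Part | A | x̄ᵢ | ȳᵢ | A·x̄ᵢ | A·ȳᵢ
vertical leg | 2800.00 | 7.00 | 100.00 | 19600.00 | 280000.00
horizontal leg | 5440.00 | 99.00 | 16.00 | 538560.00 | 87040.00
gusset | 560.00 | 23.33 | 45.33 | 13066.67 | 25386.67
Σ | 8800.00 |  |  | 571226.67 | 392426.67
x_c = 571226.67 / 8800.00 = 64.91 in
y_c = 392426.67 / 8800.00 = 44.59 in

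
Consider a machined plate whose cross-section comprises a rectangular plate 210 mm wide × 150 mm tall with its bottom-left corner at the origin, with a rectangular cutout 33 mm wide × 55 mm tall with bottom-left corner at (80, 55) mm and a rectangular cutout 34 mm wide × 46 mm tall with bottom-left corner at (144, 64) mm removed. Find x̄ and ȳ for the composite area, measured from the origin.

x̄ = 102.43 mm, ȳ = 73.85 mm

Part | A | x̄ᵢ | ȳᵢ | A·x̄ᵢ | A·ȳᵢ
plate | 31500.00 | 105.00 | 75.00 | 3307500.00 | 2362500.00
hole 1 | -1815.00 | 96.50 | 82.50 | -175147.50 | -149737.50
hole 2 | -1564.00 | 161.00 | 87.00 | -251804.00 | -136068.00
Σ | 28121.00 |  |  | 2880548.50 | 2076694.50
x̄ = 2880548.50 / 28121.00 = 102.43 mm
ȳ = 2076694.50 / 28121.00 = 73.85 mm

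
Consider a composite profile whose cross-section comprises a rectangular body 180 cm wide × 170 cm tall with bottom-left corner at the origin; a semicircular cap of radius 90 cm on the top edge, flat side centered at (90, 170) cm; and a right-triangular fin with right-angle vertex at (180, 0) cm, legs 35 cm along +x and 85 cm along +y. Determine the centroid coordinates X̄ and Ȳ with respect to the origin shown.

rectangular body: A = 180 × 170 = 30600.00, centroid at (90.00, 85.00).
semicircular top: A = ½π·90² = 12723.45, centroid at (90.00, 208.20).
triangular fin: A = ½·35·85 = 1487.50, centroid at (191.67, 28.33).
ΣA = 44810.95 cm², ΣAX̄ = 4184214.69 cm³, ΣAȲ = 5292132.38 cm³.
X̄ = 4184214.69/44810.95 = 93.37 cm; Ȳ = 5292132.38/44810.95 = 118.10 cm.

X̄ = 93.37 cm, Ȳ = 118.10 cm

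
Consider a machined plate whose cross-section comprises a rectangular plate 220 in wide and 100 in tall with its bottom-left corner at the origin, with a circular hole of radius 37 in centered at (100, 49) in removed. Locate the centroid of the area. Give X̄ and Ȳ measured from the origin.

Part | A | x̄ᵢ | ȳᵢ | A·x̄ᵢ | A·ȳᵢ
plate | 22000.00 | 110.00 | 50.00 | 2420000.00 | 1100000.00
hole | -4300.84 | 100.00 | 49.00 | -430084.03 | -210741.18
Σ | 17699.16 |  |  | 1989915.97 | 889258.82
X̄ = 1989915.97 / 17699.16 = 112.43 in
Ȳ = 889258.82 / 17699.16 = 50.24 in

X̄ = 112.43 in, Ȳ = 50.24 in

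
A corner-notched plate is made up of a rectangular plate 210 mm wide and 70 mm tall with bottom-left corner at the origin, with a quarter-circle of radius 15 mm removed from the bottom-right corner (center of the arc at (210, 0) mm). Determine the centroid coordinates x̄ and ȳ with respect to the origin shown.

x̄ = 103.80 mm, ȳ = 35.35 mm

plate: A = 210 × 70 = 14700.00, centroid at (105.00, 35.00).
removed quarter-circle: A = −¼π·15² = -176.71, centroid at (203.63, 6.37).
ΣA = 14523.29 mm², ΣAx̄ = 1507514.94 mm³, ΣAȳ = 513375.00 mm³.
x̄ = 1507514.94/14523.29 = 103.80 mm; ȳ = 513375.00/14523.29 = 35.35 mm.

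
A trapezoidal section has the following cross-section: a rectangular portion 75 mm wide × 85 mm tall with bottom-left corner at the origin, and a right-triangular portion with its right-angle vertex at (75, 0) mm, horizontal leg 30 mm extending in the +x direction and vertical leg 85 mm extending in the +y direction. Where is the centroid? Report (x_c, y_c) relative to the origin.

x_c = 45.42 mm, y_c = 40.14 mm

rectangular portion: A = 75 × 85 = 6375.00, centroid at (37.50, 42.50).
triangular portion: A = ½·30·85 = 1275.00, centroid at (85.00, 28.33).
ΣA = 7650.00 mm²
ΣAx_c = (6375.00)(37.50) + (1275.00)(85.00) = 347437.50 mm³
ΣAy_c = (6375.00)(42.50) + (1275.00)(28.33) = 307062.50 mm³
x_c = 347437.50 / 7650.00 = 45.42 mm
y_c = 307062.50 / 7650.00 = 40.14 mm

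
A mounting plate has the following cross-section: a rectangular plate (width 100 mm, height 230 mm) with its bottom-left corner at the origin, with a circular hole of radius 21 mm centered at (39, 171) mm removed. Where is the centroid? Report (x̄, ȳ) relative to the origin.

Part | A | x̄ᵢ | ȳᵢ | A·x̄ᵢ | A·ȳᵢ
plate | 23000.00 | 50.00 | 115.00 | 1150000.00 | 2645000.00
hole | -1385.44 | 39.00 | 171.00 | -54032.25 | -236910.64
Σ | 21614.56 |  |  | 1095967.75 | 2408089.36
x̄ = 1095967.75 / 21614.56 = 50.71 mm
ȳ = 2408089.36 / 21614.56 = 111.41 mm

x̄ = 50.71 mm, ȳ = 111.41 mm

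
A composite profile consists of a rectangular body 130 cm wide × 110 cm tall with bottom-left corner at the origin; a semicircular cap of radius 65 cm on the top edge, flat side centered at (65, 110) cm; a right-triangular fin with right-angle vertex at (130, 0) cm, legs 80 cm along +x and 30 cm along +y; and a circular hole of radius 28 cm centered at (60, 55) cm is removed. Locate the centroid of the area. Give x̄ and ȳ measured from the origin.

x̄ = 71.22 cm, ȳ = 80.11 cm

rectangular body: A = 130 × 110 = 14300.00, centroid at (65.00, 55.00).
semicircular top: A = ½π·65² = 6636.61, centroid at (65.00, 137.59).
triangular fin: A = ½·80·30 = 1200.00, centroid at (156.67, 10.00).
hole: A = −π·28² = -2463.01, centroid at (60.00, 55.00).
ΣA = 19673.61 cm², ΣAx̄ = 1401099.42 cm³, ΣAȳ = 1576145.45 cm³.
x̄ = 1401099.42/19673.61 = 71.22 cm; ȳ = 1576145.45/19673.61 = 80.11 cm.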